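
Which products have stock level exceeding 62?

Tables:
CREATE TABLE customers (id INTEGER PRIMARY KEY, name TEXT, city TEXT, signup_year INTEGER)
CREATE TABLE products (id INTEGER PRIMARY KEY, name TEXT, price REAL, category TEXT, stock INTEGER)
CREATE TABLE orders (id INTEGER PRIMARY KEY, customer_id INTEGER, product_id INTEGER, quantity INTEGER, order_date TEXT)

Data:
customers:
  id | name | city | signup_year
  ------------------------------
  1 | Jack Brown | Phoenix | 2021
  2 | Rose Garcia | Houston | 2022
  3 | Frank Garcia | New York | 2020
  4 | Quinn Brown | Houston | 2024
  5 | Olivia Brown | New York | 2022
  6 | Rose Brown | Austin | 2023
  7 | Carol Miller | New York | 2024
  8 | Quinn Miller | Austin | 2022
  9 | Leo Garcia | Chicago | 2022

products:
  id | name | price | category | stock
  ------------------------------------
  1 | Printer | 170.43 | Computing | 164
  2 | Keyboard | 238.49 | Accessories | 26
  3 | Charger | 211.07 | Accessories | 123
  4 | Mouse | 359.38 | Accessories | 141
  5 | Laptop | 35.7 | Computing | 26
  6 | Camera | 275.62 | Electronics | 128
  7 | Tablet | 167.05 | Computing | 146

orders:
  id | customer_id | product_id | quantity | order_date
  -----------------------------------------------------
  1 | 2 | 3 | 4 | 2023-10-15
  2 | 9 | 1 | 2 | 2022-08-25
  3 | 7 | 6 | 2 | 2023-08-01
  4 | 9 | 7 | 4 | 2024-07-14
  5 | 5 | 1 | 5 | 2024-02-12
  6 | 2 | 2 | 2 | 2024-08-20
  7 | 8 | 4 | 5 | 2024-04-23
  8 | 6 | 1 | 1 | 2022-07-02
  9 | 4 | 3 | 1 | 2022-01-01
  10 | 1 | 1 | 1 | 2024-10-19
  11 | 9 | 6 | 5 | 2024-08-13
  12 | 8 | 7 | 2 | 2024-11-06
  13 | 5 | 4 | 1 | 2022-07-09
SELECT name, stock FROM products WHERE stock > 62

Execution result:
name | stock
Printer | 164
Charger | 123
Mouse | 141
Camera | 128
Tablet | 146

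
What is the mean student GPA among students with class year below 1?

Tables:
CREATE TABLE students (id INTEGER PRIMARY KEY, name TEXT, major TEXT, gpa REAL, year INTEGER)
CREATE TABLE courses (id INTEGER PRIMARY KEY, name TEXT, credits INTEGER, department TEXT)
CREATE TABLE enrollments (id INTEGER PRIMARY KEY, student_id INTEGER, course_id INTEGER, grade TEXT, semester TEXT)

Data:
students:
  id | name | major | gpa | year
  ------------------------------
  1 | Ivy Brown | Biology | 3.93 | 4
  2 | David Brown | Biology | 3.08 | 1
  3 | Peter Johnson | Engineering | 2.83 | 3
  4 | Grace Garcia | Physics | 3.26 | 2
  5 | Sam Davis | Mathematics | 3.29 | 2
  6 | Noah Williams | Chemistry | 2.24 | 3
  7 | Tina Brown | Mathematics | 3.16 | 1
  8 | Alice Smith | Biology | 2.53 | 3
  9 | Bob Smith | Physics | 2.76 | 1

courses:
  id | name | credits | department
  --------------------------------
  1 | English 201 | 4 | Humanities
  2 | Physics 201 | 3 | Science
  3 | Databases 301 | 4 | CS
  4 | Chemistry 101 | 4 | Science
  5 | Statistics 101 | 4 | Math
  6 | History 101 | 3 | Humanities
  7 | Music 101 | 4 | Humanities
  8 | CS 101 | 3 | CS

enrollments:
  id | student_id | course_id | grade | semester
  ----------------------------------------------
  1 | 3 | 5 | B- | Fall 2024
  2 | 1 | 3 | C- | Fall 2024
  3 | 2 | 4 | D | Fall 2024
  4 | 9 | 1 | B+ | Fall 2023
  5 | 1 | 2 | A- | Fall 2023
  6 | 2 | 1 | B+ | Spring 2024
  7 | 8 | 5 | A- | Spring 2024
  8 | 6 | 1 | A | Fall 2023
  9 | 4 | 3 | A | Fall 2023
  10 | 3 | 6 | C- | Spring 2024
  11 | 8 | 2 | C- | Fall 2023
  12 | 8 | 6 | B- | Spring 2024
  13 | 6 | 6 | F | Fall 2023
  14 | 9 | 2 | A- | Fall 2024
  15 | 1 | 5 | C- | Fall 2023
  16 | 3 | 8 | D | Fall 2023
SELECT AVG(gpa) FROM students WHERE year < 1

Execution result:
NULL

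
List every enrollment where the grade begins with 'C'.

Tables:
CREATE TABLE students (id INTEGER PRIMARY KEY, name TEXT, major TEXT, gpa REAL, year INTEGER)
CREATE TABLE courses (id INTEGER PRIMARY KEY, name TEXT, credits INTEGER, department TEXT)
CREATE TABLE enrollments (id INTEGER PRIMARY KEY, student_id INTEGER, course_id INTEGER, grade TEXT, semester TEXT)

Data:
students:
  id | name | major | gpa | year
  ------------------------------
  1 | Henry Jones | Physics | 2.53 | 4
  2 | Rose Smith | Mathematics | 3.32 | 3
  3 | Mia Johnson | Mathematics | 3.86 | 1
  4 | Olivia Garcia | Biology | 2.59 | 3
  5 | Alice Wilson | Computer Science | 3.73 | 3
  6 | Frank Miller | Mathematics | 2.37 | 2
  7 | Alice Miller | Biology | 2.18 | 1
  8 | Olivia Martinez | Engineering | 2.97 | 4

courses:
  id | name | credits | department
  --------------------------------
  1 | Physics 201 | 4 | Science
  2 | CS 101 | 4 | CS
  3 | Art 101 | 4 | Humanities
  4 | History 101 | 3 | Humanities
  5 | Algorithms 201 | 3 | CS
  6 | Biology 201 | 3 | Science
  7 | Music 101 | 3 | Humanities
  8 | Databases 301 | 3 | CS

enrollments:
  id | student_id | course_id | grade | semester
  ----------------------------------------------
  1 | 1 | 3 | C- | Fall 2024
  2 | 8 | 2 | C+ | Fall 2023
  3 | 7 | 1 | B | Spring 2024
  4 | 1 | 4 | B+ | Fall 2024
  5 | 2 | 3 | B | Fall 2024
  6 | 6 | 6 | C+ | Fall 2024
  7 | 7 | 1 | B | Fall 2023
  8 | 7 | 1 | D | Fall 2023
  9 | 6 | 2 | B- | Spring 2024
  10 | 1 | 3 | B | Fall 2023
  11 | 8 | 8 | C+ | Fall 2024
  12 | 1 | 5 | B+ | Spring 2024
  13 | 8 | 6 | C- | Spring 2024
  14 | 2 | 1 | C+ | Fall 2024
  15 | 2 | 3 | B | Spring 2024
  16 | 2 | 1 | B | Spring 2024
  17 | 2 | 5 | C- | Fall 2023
SELECT id, grade FROM enrollments WHERE grade LIKE 'C%'

Execution result:
id | grade
1 | C-
2 | C+
6 | C+
11 | C+
13 | C-
14 | C+
17 | C-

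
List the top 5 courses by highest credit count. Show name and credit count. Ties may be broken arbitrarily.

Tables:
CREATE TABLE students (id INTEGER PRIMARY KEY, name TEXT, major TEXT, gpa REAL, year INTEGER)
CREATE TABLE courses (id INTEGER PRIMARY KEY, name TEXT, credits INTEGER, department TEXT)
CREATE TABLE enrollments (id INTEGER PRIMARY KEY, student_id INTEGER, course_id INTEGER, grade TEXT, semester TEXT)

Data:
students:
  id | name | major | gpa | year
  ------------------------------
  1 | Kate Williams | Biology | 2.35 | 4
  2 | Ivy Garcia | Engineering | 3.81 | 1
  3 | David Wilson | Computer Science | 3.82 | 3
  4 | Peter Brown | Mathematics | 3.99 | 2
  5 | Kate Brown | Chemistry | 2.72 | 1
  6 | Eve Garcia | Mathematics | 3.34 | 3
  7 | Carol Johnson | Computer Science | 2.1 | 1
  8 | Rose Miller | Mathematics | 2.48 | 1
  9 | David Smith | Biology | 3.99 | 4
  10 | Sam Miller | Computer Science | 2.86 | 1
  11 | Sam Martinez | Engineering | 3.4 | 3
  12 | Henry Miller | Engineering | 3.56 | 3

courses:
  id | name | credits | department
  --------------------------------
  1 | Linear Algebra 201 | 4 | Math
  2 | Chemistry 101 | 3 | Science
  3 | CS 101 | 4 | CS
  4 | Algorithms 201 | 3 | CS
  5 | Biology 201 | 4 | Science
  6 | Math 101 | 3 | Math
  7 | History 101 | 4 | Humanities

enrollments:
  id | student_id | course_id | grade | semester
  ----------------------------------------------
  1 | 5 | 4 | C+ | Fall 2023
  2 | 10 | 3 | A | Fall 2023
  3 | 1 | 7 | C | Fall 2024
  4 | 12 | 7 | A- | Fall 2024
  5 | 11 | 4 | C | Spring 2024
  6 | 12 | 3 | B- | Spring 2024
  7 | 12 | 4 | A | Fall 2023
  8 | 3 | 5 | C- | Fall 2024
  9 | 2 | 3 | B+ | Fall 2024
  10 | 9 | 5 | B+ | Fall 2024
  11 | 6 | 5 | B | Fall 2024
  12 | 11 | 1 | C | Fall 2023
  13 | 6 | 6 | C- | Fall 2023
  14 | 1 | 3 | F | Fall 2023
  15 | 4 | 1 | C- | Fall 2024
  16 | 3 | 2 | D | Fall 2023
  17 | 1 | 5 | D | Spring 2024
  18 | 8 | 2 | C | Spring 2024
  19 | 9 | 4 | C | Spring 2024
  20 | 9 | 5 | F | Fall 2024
SELECT name, credits FROM courses ORDER BY credits DESC LIMIT 5

Execution result:
name | credits
Linear Algebra 201 | 4
CS 101 | 4
Biology 201 | 4
History 101 | 4
Chemistry 101 | 3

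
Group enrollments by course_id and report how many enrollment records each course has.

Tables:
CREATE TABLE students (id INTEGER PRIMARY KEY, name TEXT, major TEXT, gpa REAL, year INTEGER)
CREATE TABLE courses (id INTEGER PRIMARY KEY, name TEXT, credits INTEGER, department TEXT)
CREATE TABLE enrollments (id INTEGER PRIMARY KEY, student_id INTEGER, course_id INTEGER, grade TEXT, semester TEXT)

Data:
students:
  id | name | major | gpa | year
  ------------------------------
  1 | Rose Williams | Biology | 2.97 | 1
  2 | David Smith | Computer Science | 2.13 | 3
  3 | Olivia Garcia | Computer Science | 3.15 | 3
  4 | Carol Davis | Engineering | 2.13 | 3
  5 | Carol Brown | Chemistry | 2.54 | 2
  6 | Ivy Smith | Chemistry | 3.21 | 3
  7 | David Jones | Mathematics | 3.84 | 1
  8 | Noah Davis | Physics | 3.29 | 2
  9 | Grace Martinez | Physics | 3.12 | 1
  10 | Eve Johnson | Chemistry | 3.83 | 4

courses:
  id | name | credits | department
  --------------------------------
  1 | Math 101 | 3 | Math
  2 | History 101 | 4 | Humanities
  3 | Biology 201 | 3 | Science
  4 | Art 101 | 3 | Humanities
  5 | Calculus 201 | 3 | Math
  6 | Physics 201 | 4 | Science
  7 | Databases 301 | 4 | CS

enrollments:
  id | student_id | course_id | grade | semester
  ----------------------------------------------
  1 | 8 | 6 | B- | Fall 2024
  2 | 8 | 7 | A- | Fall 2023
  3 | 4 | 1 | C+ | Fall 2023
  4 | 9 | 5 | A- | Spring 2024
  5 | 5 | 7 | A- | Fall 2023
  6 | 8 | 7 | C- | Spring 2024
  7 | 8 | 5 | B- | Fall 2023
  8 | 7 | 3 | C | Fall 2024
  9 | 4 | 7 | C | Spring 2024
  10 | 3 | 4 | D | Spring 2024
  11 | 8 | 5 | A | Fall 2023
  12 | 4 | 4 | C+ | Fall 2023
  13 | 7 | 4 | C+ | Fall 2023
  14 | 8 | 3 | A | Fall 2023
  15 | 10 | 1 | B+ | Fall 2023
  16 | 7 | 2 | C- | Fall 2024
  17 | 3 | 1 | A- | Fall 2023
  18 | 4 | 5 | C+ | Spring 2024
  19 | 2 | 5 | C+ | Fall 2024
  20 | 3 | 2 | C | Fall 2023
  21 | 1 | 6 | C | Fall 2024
SELECT course_id, COUNT(*) AS enrollment_count FROM enrollments GROUP BY course_id

Execution result:
course_id | enrollment_count
1 | 3
2 | 2
3 | 2
4 | 3
5 | 5
6 | 2
7 | 4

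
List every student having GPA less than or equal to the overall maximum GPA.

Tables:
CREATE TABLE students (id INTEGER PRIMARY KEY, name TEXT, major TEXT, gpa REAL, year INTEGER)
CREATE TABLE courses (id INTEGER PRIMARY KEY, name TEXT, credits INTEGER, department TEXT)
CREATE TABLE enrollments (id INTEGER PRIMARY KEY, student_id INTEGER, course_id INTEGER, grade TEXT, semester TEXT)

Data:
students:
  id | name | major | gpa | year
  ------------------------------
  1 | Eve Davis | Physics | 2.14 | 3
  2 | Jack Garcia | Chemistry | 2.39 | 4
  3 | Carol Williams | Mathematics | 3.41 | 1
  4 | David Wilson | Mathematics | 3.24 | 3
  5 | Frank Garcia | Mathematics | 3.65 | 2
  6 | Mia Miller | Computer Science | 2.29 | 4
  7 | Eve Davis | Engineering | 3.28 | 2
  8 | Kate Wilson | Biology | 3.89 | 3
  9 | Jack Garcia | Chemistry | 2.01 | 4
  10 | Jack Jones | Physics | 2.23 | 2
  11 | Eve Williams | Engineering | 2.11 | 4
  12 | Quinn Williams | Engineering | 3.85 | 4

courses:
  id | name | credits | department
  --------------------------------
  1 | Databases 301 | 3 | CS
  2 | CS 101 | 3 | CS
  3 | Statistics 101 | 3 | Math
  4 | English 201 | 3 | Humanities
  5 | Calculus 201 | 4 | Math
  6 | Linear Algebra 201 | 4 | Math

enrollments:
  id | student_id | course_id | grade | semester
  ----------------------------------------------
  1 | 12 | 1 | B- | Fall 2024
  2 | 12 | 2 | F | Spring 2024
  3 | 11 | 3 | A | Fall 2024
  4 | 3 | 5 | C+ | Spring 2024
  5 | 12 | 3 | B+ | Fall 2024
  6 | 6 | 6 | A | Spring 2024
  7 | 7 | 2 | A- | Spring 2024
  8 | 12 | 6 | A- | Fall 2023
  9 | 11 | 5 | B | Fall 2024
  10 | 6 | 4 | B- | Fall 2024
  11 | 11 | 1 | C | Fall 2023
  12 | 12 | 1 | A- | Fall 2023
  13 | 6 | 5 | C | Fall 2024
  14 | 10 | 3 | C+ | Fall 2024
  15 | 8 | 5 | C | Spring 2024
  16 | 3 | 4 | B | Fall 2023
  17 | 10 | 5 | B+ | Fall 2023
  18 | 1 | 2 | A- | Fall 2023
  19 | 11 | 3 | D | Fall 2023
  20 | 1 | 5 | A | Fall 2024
SELECT name, gpa FROM students WHERE gpa <= (SELECT MAX(gpa) FROM students)

Execution result:
name | gpa
Eve Davis | 2.14
Jack Garcia | 2.39
Carol Williams | 3.41
David Wilson | 3.24
Frank Garcia | 3.65
Mia Miller | 2.29
Eve Davis | 3.28
Kate Wilson | 3.89
Jack Garcia | 2.01
Jack Jones | 2.23
Eve Williams | 2.11
Quinn Williams | 3.85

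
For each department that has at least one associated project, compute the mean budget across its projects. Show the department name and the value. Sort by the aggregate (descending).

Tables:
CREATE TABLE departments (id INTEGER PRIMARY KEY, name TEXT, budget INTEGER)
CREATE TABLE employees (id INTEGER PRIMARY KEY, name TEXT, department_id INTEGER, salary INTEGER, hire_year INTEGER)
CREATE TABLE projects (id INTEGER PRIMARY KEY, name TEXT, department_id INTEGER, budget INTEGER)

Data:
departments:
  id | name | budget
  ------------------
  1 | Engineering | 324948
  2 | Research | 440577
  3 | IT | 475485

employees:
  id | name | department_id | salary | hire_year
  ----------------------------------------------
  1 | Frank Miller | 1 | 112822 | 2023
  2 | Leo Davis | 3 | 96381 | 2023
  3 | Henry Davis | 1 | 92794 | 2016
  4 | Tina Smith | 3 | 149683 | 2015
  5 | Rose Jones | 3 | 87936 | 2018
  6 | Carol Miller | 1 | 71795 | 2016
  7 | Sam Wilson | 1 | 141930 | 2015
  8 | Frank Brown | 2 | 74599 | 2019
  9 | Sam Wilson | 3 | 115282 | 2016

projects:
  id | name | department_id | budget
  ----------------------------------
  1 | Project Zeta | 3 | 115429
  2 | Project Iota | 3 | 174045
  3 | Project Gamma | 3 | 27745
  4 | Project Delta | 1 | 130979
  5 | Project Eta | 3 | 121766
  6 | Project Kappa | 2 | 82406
SELECT p.name, AVG(c.budget) AS avg_budget FROM projects c JOIN departments p ON c.department_id = p.id GROUP BY p.id, p.name ORDER BY avg_budget DESC

Execution result:
name | avg_budget
Engineering | 130979.00
IT | 109746.25
Research | 82406.00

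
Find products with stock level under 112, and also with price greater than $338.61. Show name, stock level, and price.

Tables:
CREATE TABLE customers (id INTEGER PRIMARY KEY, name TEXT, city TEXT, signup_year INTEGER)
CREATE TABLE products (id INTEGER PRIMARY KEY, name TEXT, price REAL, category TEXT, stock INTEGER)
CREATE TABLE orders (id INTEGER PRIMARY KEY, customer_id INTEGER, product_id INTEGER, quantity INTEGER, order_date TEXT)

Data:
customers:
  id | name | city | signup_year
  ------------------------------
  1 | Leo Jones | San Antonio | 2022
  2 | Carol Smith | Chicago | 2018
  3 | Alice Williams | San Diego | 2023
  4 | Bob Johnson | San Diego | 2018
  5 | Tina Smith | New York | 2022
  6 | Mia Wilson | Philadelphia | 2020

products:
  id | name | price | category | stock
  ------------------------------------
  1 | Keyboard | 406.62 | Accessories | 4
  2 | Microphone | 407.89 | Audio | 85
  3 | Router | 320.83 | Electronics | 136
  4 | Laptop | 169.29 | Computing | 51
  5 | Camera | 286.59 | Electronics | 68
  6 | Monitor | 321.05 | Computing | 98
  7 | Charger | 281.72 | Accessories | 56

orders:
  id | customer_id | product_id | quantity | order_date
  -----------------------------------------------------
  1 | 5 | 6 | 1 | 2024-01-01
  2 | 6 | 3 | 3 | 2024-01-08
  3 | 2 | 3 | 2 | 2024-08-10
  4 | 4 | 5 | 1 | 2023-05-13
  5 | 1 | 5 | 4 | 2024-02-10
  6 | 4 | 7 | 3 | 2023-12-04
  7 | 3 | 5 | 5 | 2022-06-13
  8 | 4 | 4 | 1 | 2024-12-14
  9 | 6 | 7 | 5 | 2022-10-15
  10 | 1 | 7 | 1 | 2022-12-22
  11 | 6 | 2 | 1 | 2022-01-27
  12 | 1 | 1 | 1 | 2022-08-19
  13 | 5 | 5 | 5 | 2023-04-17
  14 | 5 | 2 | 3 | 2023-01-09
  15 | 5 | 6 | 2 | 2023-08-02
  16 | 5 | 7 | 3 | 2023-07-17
SELECT name, stock, price FROM products WHERE stock < 112 AND price > 338.61

Execution result:
name | stock | price
Keyboard | 4 | 406.62
Microphone | 85 | 407.89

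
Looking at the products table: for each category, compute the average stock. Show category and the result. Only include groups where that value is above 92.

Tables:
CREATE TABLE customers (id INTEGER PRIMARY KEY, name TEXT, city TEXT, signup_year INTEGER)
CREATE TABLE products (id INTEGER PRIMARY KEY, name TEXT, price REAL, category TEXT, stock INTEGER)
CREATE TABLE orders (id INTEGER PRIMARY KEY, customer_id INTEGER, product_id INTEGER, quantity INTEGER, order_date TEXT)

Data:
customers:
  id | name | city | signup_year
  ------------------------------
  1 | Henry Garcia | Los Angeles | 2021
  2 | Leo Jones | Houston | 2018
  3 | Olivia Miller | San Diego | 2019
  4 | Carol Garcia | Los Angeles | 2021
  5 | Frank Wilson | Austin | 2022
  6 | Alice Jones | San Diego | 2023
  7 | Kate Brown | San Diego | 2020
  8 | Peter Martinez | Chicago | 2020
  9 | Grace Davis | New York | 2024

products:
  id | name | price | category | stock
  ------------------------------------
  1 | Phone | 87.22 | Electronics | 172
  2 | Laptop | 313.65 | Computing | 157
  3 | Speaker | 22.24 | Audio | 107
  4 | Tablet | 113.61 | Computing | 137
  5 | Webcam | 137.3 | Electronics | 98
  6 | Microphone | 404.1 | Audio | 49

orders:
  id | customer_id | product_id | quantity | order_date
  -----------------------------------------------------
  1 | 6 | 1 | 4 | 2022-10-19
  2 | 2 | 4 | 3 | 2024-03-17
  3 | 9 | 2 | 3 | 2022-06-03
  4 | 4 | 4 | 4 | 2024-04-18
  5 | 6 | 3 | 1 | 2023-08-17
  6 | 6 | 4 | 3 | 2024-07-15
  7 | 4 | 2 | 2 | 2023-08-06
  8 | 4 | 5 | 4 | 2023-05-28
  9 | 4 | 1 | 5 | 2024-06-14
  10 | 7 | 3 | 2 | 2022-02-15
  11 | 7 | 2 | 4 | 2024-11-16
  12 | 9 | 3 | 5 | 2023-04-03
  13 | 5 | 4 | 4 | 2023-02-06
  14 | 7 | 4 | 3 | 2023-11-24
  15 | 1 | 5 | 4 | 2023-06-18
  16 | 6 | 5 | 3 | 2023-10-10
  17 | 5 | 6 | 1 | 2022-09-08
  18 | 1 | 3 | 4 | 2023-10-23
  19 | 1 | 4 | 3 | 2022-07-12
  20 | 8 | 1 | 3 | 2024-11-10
SELECT category, AVG(stock) AS avg_stock FROM products GROUP BY category HAVING AVG(stock) > 92

Execution result:
category | avg_stock
Computing | 147.00
Electronics | 135.00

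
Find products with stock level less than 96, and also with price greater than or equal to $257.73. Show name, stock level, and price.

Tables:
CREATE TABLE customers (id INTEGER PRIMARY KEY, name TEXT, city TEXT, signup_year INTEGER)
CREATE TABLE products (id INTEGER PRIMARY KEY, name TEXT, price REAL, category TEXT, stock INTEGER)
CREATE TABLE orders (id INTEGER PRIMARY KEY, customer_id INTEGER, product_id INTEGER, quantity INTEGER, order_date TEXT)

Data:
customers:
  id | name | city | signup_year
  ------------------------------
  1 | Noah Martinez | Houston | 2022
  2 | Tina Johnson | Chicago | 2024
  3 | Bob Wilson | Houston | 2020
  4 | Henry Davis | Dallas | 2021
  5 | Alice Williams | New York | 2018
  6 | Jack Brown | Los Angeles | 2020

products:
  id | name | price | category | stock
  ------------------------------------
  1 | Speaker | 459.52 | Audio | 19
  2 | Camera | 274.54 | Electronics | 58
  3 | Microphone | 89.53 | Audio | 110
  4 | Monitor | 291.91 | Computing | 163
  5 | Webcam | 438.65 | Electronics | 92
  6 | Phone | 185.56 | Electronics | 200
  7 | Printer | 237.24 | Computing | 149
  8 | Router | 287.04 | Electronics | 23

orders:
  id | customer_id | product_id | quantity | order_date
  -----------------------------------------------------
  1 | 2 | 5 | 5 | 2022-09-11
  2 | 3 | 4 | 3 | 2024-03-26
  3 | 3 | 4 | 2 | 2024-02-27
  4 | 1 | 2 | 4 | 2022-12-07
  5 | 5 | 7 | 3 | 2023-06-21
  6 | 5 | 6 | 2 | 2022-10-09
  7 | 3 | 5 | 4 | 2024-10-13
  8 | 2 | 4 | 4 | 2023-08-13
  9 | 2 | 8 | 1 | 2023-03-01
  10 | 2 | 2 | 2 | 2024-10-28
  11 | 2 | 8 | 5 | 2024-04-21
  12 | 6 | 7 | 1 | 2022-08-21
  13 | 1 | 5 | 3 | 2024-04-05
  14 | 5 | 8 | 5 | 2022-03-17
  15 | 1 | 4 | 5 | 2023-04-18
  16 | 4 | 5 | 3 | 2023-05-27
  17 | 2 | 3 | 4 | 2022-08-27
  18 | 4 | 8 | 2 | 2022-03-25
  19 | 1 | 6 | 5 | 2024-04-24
SELECT name, stock, price FROM products WHERE stock < 96 AND price >= 257.73

Execution result:
name | stock | price
Speaker | 19 | 459.52
Camera | 58 | 274.54
Webcam | 92 | 438.65
Router | 23 | 287.04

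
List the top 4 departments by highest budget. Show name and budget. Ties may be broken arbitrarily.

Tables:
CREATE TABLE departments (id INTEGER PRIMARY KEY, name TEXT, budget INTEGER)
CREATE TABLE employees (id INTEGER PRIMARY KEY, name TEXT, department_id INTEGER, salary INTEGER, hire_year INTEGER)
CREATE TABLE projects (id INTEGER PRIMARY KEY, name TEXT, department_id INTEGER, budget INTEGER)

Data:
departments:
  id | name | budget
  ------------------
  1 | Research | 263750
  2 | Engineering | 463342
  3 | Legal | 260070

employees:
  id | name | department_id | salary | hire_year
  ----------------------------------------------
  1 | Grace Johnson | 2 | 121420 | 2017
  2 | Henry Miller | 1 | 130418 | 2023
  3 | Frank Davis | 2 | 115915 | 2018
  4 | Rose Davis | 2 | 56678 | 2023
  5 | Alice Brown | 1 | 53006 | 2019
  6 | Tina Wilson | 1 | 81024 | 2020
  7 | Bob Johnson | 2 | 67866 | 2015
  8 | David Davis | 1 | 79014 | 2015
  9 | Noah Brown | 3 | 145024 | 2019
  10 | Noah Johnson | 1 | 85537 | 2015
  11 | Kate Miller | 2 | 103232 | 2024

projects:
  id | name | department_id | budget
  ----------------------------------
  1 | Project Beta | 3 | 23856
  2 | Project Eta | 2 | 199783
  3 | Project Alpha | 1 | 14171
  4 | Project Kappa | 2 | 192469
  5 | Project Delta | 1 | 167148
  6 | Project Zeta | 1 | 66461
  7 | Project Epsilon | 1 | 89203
SELECT name, budget FROM departments ORDER BY budget DESC LIMIT 4

Execution result:
name | budget
Engineering | 463342
Research | 263750
Legal | 260070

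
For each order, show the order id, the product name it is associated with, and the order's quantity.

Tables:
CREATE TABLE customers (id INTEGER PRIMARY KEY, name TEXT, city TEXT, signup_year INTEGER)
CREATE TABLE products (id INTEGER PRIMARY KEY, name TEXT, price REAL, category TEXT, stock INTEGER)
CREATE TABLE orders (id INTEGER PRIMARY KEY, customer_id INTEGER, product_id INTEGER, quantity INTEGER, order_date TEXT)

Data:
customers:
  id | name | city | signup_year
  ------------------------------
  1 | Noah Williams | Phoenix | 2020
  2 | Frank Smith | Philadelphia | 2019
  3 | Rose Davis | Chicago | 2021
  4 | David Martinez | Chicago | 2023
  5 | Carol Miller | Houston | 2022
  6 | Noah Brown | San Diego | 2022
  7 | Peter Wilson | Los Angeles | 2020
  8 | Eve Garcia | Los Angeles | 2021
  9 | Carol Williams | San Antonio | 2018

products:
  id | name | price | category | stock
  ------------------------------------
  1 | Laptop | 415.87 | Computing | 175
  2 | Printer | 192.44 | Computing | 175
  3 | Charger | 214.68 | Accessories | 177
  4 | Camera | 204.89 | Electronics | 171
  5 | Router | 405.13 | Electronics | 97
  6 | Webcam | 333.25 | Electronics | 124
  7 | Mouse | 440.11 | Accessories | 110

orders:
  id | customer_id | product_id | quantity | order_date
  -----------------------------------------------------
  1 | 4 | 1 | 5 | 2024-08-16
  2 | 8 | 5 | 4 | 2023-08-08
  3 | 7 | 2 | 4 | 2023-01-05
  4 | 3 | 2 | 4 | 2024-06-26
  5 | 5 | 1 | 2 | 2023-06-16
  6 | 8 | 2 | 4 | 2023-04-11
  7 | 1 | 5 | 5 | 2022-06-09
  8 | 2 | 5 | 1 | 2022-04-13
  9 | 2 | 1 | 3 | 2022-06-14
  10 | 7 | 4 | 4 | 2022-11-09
SELECT c.id, p.name AS product, c.quantity FROM orders c JOIN products p ON c.product_id = p.id

Execution result:
id | product | quantity
1 | Laptop | 5
2 | Router | 4
3 | Printer | 4
4 | Printer | 4
5 | Laptop | 2
6 | Printer | 4
7 | Router | 5
8 | Router | 1
9 | Laptop | 3
10 | Camera | 4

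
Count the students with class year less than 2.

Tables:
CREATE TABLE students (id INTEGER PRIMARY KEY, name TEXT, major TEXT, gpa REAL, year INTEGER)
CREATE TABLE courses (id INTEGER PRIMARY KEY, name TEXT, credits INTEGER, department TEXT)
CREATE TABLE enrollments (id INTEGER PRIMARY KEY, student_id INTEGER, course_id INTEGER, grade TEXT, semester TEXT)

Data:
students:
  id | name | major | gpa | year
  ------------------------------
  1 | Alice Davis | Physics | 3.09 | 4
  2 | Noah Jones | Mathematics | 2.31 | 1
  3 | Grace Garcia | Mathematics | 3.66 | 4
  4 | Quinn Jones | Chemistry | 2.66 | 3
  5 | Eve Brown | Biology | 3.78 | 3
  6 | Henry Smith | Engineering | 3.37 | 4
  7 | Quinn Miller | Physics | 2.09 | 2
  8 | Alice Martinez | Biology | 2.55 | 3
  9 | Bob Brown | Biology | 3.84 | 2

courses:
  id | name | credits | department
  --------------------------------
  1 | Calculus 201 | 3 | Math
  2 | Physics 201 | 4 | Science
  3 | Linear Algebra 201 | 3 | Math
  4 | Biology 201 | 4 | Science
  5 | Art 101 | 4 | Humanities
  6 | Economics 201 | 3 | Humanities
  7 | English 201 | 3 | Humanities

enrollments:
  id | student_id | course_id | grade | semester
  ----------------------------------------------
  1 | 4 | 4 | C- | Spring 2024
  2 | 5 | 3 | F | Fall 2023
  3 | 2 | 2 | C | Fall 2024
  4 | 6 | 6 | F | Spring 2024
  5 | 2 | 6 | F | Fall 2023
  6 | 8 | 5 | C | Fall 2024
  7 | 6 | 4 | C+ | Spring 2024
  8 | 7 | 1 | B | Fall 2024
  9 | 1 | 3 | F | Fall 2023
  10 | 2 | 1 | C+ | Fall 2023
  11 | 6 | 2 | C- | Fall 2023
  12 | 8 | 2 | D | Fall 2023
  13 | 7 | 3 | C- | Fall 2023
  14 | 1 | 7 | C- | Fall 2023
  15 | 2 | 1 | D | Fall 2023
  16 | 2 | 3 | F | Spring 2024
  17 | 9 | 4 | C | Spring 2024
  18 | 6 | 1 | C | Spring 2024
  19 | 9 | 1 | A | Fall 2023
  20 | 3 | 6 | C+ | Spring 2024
SELECT COUNT(*) FROM students WHERE year < 2

Execution result:
1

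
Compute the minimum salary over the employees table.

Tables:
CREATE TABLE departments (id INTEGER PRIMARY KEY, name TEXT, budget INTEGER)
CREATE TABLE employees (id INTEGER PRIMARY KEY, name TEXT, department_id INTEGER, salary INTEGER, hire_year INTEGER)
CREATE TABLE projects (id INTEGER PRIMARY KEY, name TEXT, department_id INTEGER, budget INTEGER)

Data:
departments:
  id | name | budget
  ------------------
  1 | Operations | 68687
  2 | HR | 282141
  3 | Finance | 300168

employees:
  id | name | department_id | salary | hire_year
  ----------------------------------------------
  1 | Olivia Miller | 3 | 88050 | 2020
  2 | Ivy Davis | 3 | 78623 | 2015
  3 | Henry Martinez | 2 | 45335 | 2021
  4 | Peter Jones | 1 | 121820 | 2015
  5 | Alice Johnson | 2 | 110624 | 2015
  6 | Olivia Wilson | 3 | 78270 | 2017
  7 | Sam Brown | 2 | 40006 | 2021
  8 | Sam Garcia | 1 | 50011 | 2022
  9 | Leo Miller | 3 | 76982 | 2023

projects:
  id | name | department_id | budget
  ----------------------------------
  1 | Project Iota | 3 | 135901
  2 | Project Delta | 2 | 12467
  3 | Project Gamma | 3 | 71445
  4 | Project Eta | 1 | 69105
SELECT MIN(salary) FROM employees

Execution result:
40006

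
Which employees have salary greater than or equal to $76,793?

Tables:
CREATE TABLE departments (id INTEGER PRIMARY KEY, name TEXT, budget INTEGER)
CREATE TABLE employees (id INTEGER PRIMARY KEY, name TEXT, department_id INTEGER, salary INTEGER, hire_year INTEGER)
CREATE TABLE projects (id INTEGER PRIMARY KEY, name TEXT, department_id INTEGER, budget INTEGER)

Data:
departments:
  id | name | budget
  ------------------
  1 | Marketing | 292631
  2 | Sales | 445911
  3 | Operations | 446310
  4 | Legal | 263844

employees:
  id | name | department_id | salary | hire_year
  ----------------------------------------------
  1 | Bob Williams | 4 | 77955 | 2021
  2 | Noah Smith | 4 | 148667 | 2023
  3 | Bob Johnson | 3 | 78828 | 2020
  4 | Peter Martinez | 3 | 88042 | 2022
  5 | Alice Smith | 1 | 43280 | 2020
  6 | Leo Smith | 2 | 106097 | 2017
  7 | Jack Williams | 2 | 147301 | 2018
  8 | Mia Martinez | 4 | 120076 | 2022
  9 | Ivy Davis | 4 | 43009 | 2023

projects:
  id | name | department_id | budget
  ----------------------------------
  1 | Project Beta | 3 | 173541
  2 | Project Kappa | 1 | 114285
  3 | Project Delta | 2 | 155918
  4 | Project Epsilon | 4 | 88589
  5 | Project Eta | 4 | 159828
SELECT name, salary FROM employees WHERE salary >= 76793

Execution result:
name | salary
Bob Williams | 77955
Noah Smith | 148667
Bob Johnson | 78828
Peter Martinez | 88042
Leo Smith | 106097
Jack Williams | 147301
Mia Martinez | 120076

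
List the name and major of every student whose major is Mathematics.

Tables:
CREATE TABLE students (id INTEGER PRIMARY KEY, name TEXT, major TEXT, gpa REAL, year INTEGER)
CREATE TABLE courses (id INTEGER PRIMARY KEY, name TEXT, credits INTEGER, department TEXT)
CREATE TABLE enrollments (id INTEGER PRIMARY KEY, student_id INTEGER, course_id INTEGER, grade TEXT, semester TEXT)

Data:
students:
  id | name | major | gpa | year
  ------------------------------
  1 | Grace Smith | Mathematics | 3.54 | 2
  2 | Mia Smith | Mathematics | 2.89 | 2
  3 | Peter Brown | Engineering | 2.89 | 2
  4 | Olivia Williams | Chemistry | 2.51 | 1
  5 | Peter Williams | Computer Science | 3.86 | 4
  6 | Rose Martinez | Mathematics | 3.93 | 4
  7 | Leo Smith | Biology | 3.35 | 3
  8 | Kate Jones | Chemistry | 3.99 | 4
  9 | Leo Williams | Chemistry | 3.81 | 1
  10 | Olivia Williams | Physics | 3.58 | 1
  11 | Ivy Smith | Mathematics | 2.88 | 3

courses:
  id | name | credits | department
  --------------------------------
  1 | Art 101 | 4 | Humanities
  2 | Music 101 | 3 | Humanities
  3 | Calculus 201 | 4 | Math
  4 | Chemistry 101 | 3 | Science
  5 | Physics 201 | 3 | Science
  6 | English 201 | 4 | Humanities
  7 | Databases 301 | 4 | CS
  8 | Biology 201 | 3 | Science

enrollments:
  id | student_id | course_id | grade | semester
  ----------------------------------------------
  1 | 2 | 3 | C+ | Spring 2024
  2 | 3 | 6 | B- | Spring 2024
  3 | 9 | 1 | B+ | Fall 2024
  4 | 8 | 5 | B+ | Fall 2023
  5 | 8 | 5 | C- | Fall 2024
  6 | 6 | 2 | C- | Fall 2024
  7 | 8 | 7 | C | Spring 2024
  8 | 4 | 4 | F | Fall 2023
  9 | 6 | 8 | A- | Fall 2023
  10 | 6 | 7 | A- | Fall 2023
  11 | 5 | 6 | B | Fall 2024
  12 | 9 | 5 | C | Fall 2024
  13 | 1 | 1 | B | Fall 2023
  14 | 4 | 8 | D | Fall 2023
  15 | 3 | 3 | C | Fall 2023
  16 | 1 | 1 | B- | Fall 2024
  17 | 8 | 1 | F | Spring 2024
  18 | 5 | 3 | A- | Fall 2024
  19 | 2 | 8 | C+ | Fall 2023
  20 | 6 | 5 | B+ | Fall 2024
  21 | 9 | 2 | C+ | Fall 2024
SELECT name, major FROM students WHERE major = 'Mathematics'

Execution result:
name | major
Grace Smith | Mathematics
Mia Smith | Mathematics
Rose Martinez | Mathematics
Ivy Smith | Mathematics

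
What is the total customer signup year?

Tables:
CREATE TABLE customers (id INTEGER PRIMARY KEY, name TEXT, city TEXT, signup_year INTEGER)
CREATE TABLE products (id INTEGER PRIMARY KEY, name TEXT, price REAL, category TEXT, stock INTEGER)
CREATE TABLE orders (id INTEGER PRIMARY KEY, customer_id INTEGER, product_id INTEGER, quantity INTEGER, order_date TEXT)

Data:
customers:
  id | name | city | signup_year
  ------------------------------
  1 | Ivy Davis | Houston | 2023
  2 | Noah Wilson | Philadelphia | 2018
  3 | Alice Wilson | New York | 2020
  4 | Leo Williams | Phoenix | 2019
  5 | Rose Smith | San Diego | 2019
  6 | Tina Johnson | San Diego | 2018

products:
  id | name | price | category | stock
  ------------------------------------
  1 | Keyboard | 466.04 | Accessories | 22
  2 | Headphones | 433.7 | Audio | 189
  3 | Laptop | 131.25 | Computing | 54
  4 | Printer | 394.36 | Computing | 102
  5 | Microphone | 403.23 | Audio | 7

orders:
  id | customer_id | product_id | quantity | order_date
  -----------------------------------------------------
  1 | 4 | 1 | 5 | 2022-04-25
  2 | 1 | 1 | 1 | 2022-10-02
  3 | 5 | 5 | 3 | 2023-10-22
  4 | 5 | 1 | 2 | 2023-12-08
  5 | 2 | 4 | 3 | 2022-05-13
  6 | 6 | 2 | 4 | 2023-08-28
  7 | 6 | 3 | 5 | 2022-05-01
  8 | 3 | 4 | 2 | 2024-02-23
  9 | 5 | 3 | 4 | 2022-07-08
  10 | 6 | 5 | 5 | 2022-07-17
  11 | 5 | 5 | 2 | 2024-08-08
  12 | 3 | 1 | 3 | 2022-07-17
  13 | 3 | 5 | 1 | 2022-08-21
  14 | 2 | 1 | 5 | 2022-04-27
SELECT SUM(signup_year) FROM customers

Execution result:
12117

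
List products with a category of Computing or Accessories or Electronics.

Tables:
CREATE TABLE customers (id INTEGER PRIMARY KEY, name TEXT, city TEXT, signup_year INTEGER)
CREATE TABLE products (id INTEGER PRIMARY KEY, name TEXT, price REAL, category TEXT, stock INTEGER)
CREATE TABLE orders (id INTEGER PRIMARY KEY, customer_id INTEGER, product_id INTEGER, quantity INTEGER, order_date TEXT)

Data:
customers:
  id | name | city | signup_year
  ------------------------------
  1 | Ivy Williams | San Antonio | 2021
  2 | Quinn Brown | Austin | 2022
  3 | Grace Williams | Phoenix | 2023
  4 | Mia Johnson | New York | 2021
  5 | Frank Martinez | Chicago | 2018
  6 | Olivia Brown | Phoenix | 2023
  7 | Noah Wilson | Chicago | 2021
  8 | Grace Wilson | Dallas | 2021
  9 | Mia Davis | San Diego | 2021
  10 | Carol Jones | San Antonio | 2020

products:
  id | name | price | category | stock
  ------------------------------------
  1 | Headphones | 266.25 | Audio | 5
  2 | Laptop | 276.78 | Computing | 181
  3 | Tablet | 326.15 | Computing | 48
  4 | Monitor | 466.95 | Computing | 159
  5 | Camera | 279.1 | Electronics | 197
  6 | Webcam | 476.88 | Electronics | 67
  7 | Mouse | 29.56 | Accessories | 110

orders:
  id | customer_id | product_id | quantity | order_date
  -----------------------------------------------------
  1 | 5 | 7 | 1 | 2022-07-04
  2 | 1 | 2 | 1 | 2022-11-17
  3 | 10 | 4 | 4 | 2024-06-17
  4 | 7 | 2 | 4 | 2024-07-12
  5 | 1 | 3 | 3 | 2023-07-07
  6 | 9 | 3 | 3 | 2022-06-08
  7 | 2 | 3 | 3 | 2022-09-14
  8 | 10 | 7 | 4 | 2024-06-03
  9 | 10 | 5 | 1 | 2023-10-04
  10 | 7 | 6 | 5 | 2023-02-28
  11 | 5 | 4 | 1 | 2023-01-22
SELECT name, category FROM products WHERE category IN ('Computing', 'Accessories', 'Electronics')

Execution result:
name | category
Laptop | Computing
Tablet | Computing
Monitor | Computing
Camera | Electronics
Webcam | Electronics
Mouse | Accessories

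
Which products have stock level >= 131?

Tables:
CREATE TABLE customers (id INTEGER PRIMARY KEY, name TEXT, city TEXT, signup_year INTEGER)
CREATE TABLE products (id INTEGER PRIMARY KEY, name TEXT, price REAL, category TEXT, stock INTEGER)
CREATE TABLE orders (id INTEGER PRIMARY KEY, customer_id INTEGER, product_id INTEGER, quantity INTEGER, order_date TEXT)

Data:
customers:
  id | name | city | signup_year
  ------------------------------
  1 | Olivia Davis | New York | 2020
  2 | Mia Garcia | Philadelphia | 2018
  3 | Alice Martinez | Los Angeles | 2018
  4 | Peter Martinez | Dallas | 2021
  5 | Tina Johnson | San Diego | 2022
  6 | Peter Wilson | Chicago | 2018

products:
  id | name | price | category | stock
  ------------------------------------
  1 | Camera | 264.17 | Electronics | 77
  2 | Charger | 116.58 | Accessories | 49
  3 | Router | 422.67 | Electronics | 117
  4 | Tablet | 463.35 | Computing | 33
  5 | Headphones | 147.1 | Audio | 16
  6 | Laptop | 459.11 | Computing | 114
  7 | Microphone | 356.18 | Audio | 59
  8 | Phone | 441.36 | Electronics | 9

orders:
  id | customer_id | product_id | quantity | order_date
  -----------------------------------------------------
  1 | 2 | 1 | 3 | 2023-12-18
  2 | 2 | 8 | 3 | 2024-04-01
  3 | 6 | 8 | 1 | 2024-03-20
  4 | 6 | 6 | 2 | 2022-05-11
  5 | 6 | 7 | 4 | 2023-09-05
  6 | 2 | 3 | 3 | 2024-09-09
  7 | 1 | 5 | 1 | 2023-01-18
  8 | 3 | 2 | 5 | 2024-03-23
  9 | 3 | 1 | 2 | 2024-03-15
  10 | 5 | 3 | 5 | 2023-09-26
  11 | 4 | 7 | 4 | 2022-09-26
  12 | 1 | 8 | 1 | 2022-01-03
SELECT name, stock FROM products WHERE stock >= 131

Execution result:
(no rows)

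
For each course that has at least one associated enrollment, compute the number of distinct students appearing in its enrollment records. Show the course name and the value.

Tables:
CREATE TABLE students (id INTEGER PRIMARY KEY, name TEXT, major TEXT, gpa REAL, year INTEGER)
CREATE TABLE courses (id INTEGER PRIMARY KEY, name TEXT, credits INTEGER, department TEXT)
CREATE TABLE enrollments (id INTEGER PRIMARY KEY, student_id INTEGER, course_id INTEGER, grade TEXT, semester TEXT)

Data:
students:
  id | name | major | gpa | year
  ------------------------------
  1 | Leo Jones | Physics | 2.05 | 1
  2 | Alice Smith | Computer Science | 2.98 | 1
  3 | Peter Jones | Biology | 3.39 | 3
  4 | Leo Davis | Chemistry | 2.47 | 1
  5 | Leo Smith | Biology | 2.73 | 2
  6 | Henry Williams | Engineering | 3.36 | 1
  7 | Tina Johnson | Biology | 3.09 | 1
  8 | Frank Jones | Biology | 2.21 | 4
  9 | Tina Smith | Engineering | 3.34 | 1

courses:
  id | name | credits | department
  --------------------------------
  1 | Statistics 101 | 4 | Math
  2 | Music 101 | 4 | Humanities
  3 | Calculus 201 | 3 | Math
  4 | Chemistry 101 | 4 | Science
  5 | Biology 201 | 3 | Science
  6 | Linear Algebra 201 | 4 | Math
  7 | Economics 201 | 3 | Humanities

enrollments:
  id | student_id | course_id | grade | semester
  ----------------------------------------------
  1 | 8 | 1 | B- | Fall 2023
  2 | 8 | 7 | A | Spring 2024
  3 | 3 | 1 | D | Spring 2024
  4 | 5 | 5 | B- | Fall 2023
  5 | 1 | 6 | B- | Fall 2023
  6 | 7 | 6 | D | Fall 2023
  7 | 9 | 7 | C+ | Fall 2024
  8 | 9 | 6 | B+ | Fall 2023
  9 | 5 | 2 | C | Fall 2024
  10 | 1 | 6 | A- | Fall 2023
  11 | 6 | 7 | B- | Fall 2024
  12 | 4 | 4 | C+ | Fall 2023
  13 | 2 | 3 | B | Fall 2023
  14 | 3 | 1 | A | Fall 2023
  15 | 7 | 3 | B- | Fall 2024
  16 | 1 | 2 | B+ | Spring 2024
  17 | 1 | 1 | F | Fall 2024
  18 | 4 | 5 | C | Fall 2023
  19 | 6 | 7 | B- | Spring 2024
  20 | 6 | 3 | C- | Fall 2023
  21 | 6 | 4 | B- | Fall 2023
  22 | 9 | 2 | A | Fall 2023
SELECT p.name, COUNT(DISTINCT c.student_id) AS distinct_student_count FROM enrollments c JOIN courses p ON c.course_id = p.id GROUP BY p.id, p.name

Execution result:
name | distinct_student_count
Statistics 101 | 3
Music 101 | 3
Calculus 201 | 3
Chemistry 101 | 2
Biology 201 | 2
Linear Algebra 201 | 3
Economics 201 | 3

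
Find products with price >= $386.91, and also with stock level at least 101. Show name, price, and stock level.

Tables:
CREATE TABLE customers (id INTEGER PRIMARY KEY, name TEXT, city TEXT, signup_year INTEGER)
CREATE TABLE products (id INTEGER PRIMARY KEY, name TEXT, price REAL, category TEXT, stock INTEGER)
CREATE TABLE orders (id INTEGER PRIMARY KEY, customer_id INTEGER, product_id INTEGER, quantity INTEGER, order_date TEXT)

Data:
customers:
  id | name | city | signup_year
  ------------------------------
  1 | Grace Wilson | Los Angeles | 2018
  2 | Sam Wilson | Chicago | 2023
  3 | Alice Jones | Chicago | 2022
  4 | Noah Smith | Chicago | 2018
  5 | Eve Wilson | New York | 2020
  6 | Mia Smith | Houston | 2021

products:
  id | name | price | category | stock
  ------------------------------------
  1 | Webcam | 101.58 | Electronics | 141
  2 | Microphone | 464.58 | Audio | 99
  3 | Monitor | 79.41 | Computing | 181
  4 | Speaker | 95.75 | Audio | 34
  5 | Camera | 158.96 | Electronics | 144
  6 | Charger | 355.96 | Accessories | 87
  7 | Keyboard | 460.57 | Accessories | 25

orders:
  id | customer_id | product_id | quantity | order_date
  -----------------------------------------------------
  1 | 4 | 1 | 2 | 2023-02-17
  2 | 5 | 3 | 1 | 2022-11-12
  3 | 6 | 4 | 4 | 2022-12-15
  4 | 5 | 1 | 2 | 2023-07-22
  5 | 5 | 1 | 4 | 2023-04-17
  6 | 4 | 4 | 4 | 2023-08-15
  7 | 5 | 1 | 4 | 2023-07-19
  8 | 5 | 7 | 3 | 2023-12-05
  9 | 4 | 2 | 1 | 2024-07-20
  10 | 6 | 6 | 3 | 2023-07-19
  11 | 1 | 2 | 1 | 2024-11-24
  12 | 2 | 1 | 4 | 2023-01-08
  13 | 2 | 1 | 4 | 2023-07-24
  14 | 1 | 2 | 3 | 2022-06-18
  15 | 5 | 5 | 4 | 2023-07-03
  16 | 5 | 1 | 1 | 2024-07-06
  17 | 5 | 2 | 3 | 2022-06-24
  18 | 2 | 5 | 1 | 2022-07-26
SELECT name, price, stock FROM products WHERE price >= 386.91 AND stock >= 101

Execution result:
(no rows)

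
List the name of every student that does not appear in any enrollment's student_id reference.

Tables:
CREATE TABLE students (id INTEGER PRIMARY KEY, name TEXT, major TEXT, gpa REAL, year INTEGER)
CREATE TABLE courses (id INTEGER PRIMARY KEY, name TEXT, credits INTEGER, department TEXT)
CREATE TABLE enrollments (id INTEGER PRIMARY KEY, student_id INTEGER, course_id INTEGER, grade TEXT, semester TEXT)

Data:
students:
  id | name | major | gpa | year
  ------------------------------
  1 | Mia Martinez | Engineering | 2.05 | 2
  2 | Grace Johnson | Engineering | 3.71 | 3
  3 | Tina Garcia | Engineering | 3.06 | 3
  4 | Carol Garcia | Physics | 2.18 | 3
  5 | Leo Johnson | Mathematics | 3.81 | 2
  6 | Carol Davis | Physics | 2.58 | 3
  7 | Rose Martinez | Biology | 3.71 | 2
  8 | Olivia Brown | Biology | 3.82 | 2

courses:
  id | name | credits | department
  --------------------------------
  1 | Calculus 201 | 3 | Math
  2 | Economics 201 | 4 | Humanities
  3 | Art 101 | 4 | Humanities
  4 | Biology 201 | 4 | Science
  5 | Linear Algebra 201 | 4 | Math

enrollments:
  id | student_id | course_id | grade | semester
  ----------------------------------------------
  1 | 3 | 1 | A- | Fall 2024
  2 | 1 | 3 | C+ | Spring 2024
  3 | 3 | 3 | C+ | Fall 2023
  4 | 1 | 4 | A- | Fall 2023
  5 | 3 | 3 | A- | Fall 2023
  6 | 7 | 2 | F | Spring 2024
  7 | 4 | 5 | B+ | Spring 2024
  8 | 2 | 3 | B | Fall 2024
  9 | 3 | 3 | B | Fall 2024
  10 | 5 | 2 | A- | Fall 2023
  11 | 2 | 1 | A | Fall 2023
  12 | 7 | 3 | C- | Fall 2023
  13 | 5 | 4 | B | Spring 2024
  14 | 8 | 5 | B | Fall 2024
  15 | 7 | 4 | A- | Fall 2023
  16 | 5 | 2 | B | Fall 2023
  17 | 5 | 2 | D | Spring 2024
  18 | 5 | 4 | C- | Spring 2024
SELECT p.name FROM students p LEFT JOIN enrollments c ON c.student_id = p.id WHERE c.id IS NULL

Execution result:
Carol Davis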